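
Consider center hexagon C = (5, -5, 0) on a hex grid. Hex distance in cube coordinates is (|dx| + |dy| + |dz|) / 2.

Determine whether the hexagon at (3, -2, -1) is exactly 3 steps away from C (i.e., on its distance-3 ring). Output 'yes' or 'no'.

Answer: yes

Derivation:
|px - cx| = |3 - 5| = 2
|py - cy| = |-2 - (-5)| = 3
|pz - cz| = |-1 - 0| = 1
distance = (2+3+1)/2 = 6/2 = 3
radius = 3; distance == radius -> yes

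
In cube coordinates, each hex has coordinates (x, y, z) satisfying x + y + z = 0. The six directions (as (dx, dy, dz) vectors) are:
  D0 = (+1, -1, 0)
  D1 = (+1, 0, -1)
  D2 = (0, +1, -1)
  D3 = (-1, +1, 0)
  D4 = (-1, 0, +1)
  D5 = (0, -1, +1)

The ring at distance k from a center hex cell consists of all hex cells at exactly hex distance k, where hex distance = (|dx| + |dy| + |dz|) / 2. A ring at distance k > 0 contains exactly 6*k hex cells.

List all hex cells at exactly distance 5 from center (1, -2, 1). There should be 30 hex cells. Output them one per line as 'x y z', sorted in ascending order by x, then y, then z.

Answer: -4 -2 6
-4 -1 5
-4 0 4
-4 1 3
-4 2 2
-4 3 1
-3 -3 6
-3 3 0
-2 -4 6
-2 3 -1
-1 -5 6
-1 3 -2
0 -6 6
0 3 -3
1 -7 6
1 3 -4
2 -7 5
2 2 -4
3 -7 4
3 1 -4
4 -7 3
4 0 -4
5 -7 2
5 -1 -4
6 -7 1
6 -6 0
6 -5 -1
6 -4 -2
6 -3 -3
6 -2 -4

Derivation:
Walk ring at distance 5 from (1, -2, 1):
Start at center + D4*5 = (-4, -2, 6)
  hex 0: (-4, -2, 6)
  hex 1: (-3, -3, 6)
  hex 2: (-2, -4, 6)
  hex 3: (-1, -5, 6)
  hex 4: (0, -6, 6)
  hex 5: (1, -7, 6)
  hex 6: (2, -7, 5)
  hex 7: (3, -7, 4)
  hex 8: (4, -7, 3)
  hex 9: (5, -7, 2)
  hex 10: (6, -7, 1)
  hex 11: (6, -6, 0)
  hex 12: (6, -5, -1)
  hex 13: (6, -4, -2)
  hex 14: (6, -3, -3)
  hex 15: (6, -2, -4)
  hex 16: (5, -1, -4)
  hex 17: (4, 0, -4)
  hex 18: (3, 1, -4)
  hex 19: (2, 2, -4)
  hex 20: (1, 3, -4)
  hex 21: (0, 3, -3)
  hex 22: (-1, 3, -2)
  hex 23: (-2, 3, -1)
  hex 24: (-3, 3, 0)
  hex 25: (-4, 3, 1)
  hex 26: (-4, 2, 2)
  hex 27: (-4, 1, 3)
  hex 28: (-4, 0, 4)
  hex 29: (-4, -1, 5)
Sorted: 30 hexes.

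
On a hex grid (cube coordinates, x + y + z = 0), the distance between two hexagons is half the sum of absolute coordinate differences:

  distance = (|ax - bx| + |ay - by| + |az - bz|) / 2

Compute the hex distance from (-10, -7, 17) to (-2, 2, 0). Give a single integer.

Answer: 17

Derivation:
|ax - bx| = |-10 - (-2)| = 8
|ay - by| = |-7 - 2| = 9
|az - bz| = |17 - 0| = 17
distance = (8 + 9 + 17) / 2 = 34 / 2 = 17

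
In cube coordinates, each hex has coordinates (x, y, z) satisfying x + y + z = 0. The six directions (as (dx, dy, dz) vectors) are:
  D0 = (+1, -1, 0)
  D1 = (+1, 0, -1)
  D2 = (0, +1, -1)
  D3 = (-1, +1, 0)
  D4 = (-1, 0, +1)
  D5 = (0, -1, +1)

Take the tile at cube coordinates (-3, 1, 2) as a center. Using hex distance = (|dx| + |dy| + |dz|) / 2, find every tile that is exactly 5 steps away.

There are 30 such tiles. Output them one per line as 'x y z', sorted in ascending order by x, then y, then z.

Answer: -8 1 7
-8 2 6
-8 3 5
-8 4 4
-8 5 3
-8 6 2
-7 0 7
-7 6 1
-6 -1 7
-6 6 0
-5 -2 7
-5 6 -1
-4 -3 7
-4 6 -2
-3 -4 7
-3 6 -3
-2 -4 6
-2 5 -3
-1 -4 5
-1 4 -3
0 -4 4
0 3 -3
1 -4 3
1 2 -3
2 -4 2
2 -3 1
2 -2 0
2 -1 -1
2 0 -2
2 1 -3

Derivation:
Walk ring at distance 5 from (-3, 1, 2):
Start at center + D4*5 = (-8, 1, 7)
  hex 0: (-8, 1, 7)
  hex 1: (-7, 0, 7)
  hex 2: (-6, -1, 7)
  hex 3: (-5, -2, 7)
  hex 4: (-4, -3, 7)
  hex 5: (-3, -4, 7)
  hex 6: (-2, -4, 6)
  hex 7: (-1, -4, 5)
  hex 8: (0, -4, 4)
  hex 9: (1, -4, 3)
  hex 10: (2, -4, 2)
  hex 11: (2, -3, 1)
  hex 12: (2, -2, 0)
  hex 13: (2, -1, -1)
  hex 14: (2, 0, -2)
  hex 15: (2, 1, -3)
  hex 16: (1, 2, -3)
  hex 17: (0, 3, -3)
  hex 18: (-1, 4, -3)
  hex 19: (-2, 5, -3)
  hex 20: (-3, 6, -3)
  hex 21: (-4, 6, -2)
  hex 22: (-5, 6, -1)
  hex 23: (-6, 6, 0)
  hex 24: (-7, 6, 1)
  hex 25: (-8, 6, 2)
  hex 26: (-8, 5, 3)
  hex 27: (-8, 4, 4)
  hex 28: (-8, 3, 5)
  hex 29: (-8, 2, 6)
Sorted: 30 hexes.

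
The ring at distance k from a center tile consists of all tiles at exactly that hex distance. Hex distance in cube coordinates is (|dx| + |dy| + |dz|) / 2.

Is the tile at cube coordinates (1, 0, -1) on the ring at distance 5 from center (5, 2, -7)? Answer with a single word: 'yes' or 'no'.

Answer: no

Derivation:
|px - cx| = |1 - 5| = 4
|py - cy| = |0 - 2| = 2
|pz - cz| = |-1 - (-7)| = 6
distance = (4+2+6)/2 = 12/2 = 6
radius = 5; distance != radius -> no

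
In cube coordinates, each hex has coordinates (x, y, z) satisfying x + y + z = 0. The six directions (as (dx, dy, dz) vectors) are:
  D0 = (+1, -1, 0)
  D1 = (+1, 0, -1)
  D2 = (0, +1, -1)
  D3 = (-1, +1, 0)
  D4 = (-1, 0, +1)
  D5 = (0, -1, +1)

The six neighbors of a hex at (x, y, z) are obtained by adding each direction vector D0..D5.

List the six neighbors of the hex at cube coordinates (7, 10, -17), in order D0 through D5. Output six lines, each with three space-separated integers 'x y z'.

Answer: 8 9 -17
8 10 -18
7 11 -18
6 11 -17
6 10 -16
7 9 -16

Derivation:
Center: (7, 10, -17). Add each direction:
  D0: (7, 10, -17) + (1, -1, 0) = (8, 9, -17)
  D1: (7, 10, -17) + (1, 0, -1) = (8, 10, -18)
  D2: (7, 10, -17) + (0, 1, -1) = (7, 11, -18)
  D3: (7, 10, -17) + (-1, 1, 0) = (6, 11, -17)
  D4: (7, 10, -17) + (-1, 0, 1) = (6, 10, -16)
  D5: (7, 10, -17) + (0, -1, 1) = (7, 9, -16)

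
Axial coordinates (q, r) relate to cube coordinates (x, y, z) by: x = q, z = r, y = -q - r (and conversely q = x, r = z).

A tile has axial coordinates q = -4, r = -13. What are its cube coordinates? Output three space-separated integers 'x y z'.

Answer: -4 17 -13

Derivation:
x = q = -4
z = r = -13
y = -x - z = -(-4) - (-13) = 17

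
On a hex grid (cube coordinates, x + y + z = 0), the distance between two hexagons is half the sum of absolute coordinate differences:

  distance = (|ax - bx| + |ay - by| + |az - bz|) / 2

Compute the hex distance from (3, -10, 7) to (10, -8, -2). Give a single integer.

|ax - bx| = |3 - 10| = 7
|ay - by| = |-10 - (-8)| = 2
|az - bz| = |7 - (-2)| = 9
distance = (7 + 2 + 9) / 2 = 18 / 2 = 9

Answer: 9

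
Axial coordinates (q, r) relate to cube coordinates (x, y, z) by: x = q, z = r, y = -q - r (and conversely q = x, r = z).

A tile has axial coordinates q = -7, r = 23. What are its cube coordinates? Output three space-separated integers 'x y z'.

Answer: -7 -16 23

Derivation:
x = q = -7
z = r = 23
y = -x - z = -(-7) - (23) = -16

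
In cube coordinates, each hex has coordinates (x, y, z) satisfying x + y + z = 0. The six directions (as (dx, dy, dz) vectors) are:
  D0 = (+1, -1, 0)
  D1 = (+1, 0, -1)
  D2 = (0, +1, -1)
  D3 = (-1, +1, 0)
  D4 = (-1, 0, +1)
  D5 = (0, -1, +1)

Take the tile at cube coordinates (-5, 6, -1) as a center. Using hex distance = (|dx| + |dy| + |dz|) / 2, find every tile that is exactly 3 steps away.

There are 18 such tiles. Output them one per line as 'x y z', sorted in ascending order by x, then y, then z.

Answer: -8 6 2
-8 7 1
-8 8 0
-8 9 -1
-7 5 2
-7 9 -2
-6 4 2
-6 9 -3
-5 3 2
-5 9 -4
-4 3 1
-4 8 -4
-3 3 0
-3 7 -4
-2 3 -1
-2 4 -2
-2 5 -3
-2 6 -4

Derivation:
Walk ring at distance 3 from (-5, 6, -1):
Start at center + D4*3 = (-8, 6, 2)
  hex 0: (-8, 6, 2)
  hex 1: (-7, 5, 2)
  hex 2: (-6, 4, 2)
  hex 3: (-5, 3, 2)
  hex 4: (-4, 3, 1)
  hex 5: (-3, 3, 0)
  hex 6: (-2, 3, -1)
  hex 7: (-2, 4, -2)
  hex 8: (-2, 5, -3)
  hex 9: (-2, 6, -4)
  hex 10: (-3, 7, -4)
  hex 11: (-4, 8, -4)
  hex 12: (-5, 9, -4)
  hex 13: (-6, 9, -3)
  hex 14: (-7, 9, -2)
  hex 15: (-8, 9, -1)
  hex 16: (-8, 8, 0)
  hex 17: (-8, 7, 1)
Sorted: 18 hexes.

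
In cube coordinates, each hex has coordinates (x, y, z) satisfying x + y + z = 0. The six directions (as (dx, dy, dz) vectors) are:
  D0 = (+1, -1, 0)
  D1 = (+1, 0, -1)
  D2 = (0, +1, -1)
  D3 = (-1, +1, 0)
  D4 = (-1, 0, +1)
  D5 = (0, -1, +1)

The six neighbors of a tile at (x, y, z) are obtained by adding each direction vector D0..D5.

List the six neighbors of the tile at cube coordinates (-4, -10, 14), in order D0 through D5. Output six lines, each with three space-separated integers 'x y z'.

Answer: -3 -11 14
-3 -10 13
-4 -9 13
-5 -9 14
-5 -10 15
-4 -11 15

Derivation:
Center: (-4, -10, 14). Add each direction:
  D0: (-4, -10, 14) + (1, -1, 0) = (-3, -11, 14)
  D1: (-4, -10, 14) + (1, 0, -1) = (-3, -10, 13)
  D2: (-4, -10, 14) + (0, 1, -1) = (-4, -9, 13)
  D3: (-4, -10, 14) + (-1, 1, 0) = (-5, -9, 14)
  D4: (-4, -10, 14) + (-1, 0, 1) = (-5, -10, 15)
  D5: (-4, -10, 14) + (0, -1, 1) = (-4, -11, 15)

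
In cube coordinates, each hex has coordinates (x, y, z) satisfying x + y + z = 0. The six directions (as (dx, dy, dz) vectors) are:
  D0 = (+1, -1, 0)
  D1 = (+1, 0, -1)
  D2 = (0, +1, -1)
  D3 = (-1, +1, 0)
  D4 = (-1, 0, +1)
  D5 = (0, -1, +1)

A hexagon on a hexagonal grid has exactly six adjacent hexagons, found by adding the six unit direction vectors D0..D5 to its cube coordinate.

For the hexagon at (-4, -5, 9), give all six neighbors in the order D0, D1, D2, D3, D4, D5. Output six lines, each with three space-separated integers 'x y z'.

Center: (-4, -5, 9). Add each direction:
  D0: (-4, -5, 9) + (1, -1, 0) = (-3, -6, 9)
  D1: (-4, -5, 9) + (1, 0, -1) = (-3, -5, 8)
  D2: (-4, -5, 9) + (0, 1, -1) = (-4, -4, 8)
  D3: (-4, -5, 9) + (-1, 1, 0) = (-5, -4, 9)
  D4: (-4, -5, 9) + (-1, 0, 1) = (-5, -5, 10)
  D5: (-4, -5, 9) + (0, -1, 1) = (-4, -6, 10)

Answer: -3 -6 9
-3 -5 8
-4 -4 8
-5 -4 9
-5 -5 10
-4 -6 10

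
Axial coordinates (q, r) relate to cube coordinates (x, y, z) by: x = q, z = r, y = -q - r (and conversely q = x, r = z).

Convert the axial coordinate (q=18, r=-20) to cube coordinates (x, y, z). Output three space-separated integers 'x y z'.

x = q = 18
z = r = -20
y = -x - z = -(18) - (-20) = 2

Answer: 18 2 -20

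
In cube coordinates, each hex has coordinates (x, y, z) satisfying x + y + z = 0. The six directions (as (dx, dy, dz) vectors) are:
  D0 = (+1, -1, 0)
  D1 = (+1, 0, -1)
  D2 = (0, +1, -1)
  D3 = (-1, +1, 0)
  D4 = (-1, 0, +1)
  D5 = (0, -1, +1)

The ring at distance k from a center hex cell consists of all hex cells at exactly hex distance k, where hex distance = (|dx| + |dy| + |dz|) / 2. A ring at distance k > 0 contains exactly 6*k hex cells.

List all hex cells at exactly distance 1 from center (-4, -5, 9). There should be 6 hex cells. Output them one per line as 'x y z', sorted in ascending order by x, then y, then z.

Walk ring at distance 1 from (-4, -5, 9):
Start at center + D4*1 = (-5, -5, 10)
  hex 0: (-5, -5, 10)
  hex 1: (-4, -6, 10)
  hex 2: (-3, -6, 9)
  hex 3: (-3, -5, 8)
  hex 4: (-4, -4, 8)
  hex 5: (-5, -4, 9)
Sorted: 6 hexes.

Answer: -5 -5 10
-5 -4 9
-4 -6 10
-4 -4 8
-3 -6 9
-3 -5 8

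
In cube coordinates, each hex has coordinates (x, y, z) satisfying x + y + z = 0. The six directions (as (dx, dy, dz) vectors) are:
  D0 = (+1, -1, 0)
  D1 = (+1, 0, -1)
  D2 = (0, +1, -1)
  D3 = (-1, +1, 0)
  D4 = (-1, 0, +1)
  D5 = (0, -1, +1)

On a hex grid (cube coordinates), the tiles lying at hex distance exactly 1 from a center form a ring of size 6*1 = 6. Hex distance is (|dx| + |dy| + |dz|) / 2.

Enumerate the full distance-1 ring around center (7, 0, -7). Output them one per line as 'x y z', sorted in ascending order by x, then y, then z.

Walk ring at distance 1 from (7, 0, -7):
Start at center + D4*1 = (6, 0, -6)
  hex 0: (6, 0, -6)
  hex 1: (7, -1, -6)
  hex 2: (8, -1, -7)
  hex 3: (8, 0, -8)
  hex 4: (7, 1, -8)
  hex 5: (6, 1, -7)
Sorted: 6 hexes.

Answer: 6 0 -6
6 1 -7
7 -1 -6
7 1 -8
8 -1 -7
8 0 -8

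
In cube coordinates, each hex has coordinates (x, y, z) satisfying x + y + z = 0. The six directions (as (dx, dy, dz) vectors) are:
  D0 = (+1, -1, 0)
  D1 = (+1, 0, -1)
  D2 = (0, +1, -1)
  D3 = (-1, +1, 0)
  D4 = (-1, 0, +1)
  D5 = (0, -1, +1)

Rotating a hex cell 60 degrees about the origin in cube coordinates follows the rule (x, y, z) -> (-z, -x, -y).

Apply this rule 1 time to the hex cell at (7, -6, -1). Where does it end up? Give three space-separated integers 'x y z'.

Start: (7, -6, -1)
Step 1: (7, -6, -1) -> (-(-1), -(7), -(-6)) = (1, -7, 6)

Answer: 1 -7 6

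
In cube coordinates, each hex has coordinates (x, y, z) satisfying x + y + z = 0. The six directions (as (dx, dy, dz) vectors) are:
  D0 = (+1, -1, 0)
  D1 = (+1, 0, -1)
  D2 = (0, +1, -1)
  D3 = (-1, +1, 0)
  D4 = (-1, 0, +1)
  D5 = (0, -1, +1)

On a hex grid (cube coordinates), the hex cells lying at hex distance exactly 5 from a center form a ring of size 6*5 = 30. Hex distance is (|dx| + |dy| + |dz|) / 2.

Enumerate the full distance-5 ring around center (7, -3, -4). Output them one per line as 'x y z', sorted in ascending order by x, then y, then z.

Walk ring at distance 5 from (7, -3, -4):
Start at center + D4*5 = (2, -3, 1)
  hex 0: (2, -3, 1)
  hex 1: (3, -4, 1)
  hex 2: (4, -5, 1)
  hex 3: (5, -6, 1)
  hex 4: (6, -7, 1)
  hex 5: (7, -8, 1)
  hex 6: (8, -8, 0)
  hex 7: (9, -8, -1)
  hex 8: (10, -8, -2)
  hex 9: (11, -8, -3)
  hex 10: (12, -8, -4)
  hex 11: (12, -7, -5)
  hex 12: (12, -6, -6)
  hex 13: (12, -5, -7)
  hex 14: (12, -4, -8)
  hex 15: (12, -3, -9)
  hex 16: (11, -2, -9)
  hex 17: (10, -1, -9)
  hex 18: (9, 0, -9)
  hex 19: (8, 1, -9)
  hex 20: (7, 2, -9)
  hex 21: (6, 2, -8)
  hex 22: (5, 2, -7)
  hex 23: (4, 2, -6)
  hex 24: (3, 2, -5)
  hex 25: (2, 2, -4)
  hex 26: (2, 1, -3)
  hex 27: (2, 0, -2)
  hex 28: (2, -1, -1)
  hex 29: (2, -2, 0)
Sorted: 30 hexes.

Answer: 2 -3 1
2 -2 0
2 -1 -1
2 0 -2
2 1 -3
2 2 -4
3 -4 1
3 2 -5
4 -5 1
4 2 -6
5 -6 1
5 2 -7
6 -7 1
6 2 -8
7 -8 1
7 2 -9
8 -8 0
8 1 -9
9 -8 -1
9 0 -9
10 -8 -2
10 -1 -9
11 -8 -3
11 -2 -9
12 -8 -4
12 -7 -5
12 -6 -6
12 -5 -7
12 -4 -8
12 -3 -9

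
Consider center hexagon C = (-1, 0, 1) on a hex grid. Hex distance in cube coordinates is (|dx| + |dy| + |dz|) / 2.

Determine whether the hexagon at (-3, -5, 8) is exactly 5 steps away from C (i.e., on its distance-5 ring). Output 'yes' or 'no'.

Answer: no

Derivation:
|px - cx| = |-3 - (-1)| = 2
|py - cy| = |-5 - 0| = 5
|pz - cz| = |8 - 1| = 7
distance = (2+5+7)/2 = 14/2 = 7
radius = 5; distance != radius -> no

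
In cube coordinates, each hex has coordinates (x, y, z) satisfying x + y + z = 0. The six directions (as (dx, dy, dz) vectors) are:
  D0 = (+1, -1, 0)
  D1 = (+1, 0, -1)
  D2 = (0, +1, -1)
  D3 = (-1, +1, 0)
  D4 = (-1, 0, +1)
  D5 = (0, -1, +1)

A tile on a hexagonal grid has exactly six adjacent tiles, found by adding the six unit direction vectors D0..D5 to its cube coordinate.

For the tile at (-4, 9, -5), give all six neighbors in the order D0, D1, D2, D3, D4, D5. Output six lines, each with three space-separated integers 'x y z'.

Center: (-4, 9, -5). Add each direction:
  D0: (-4, 9, -5) + (1, -1, 0) = (-3, 8, -5)
  D1: (-4, 9, -5) + (1, 0, -1) = (-3, 9, -6)
  D2: (-4, 9, -5) + (0, 1, -1) = (-4, 10, -6)
  D3: (-4, 9, -5) + (-1, 1, 0) = (-5, 10, -5)
  D4: (-4, 9, -5) + (-1, 0, 1) = (-5, 9, -4)
  D5: (-4, 9, -5) + (0, -1, 1) = (-4, 8, -4)

Answer: -3 8 -5
-3 9 -6
-4 10 -6
-5 10 -5
-5 9 -4
-4 8 -4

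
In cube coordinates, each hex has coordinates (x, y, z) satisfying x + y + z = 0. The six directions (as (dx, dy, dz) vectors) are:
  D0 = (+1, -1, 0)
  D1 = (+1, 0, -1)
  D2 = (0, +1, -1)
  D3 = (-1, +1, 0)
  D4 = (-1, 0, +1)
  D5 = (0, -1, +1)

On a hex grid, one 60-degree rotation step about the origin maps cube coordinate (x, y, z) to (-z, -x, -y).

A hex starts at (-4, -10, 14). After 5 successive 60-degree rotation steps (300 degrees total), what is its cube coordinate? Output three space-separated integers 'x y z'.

Answer: 10 -14 4

Derivation:
Start: (-4, -10, 14)
Step 1: (-4, -10, 14) -> (-(14), -(-4), -(-10)) = (-14, 4, 10)
Step 2: (-14, 4, 10) -> (-(10), -(-14), -(4)) = (-10, 14, -4)
Step 3: (-10, 14, -4) -> (-(-4), -(-10), -(14)) = (4, 10, -14)
Step 4: (4, 10, -14) -> (-(-14), -(4), -(10)) = (14, -4, -10)
Step 5: (14, -4, -10) -> (-(-10), -(14), -(-4)) = (10, -14, 4)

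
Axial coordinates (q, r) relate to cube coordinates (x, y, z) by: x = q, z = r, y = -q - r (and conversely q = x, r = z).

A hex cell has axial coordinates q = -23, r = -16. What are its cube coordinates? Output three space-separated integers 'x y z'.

Answer: -23 39 -16

Derivation:
x = q = -23
z = r = -16
y = -x - z = -(-23) - (-16) = 39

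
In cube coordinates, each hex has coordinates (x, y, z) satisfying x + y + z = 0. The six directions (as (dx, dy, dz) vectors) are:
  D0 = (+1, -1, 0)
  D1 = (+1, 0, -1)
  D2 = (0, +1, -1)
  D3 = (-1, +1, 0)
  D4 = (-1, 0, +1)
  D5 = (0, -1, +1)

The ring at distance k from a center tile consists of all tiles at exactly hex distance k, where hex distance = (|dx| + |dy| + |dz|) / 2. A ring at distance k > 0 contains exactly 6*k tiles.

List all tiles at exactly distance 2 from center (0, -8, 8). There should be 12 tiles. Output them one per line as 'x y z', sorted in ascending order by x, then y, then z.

Walk ring at distance 2 from (0, -8, 8):
Start at center + D4*2 = (-2, -8, 10)
  hex 0: (-2, -8, 10)
  hex 1: (-1, -9, 10)
  hex 2: (0, -10, 10)
  hex 3: (1, -10, 9)
  hex 4: (2, -10, 8)
  hex 5: (2, -9, 7)
  hex 6: (2, -8, 6)
  hex 7: (1, -7, 6)
  hex 8: (0, -6, 6)
  hex 9: (-1, -6, 7)
  hex 10: (-2, -6, 8)
  hex 11: (-2, -7, 9)
Sorted: 12 hexes.

Answer: -2 -8 10
-2 -7 9
-2 -6 8
-1 -9 10
-1 -6 7
0 -10 10
0 -6 6
1 -10 9
1 -7 6
2 -10 8
2 -9 7
2 -8 6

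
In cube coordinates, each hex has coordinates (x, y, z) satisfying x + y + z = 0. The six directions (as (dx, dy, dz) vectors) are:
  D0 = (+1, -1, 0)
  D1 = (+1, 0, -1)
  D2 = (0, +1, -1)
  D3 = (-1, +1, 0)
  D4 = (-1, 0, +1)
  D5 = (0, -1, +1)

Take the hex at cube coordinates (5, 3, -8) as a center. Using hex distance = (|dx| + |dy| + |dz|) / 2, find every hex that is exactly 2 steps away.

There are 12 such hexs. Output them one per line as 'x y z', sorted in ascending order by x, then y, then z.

Answer: 3 3 -6
3 4 -7
3 5 -8
4 2 -6
4 5 -9
5 1 -6
5 5 -10
6 1 -7
6 4 -10
7 1 -8
7 2 -9
7 3 -10

Derivation:
Walk ring at distance 2 from (5, 3, -8):
Start at center + D4*2 = (3, 3, -6)
  hex 0: (3, 3, -6)
  hex 1: (4, 2, -6)
  hex 2: (5, 1, -6)
  hex 3: (6, 1, -7)
  hex 4: (7, 1, -8)
  hex 5: (7, 2, -9)
  hex 6: (7, 3, -10)
  hex 7: (6, 4, -10)
  hex 8: (5, 5, -10)
  hex 9: (4, 5, -9)
  hex 10: (3, 5, -8)
  hex 11: (3, 4, -7)
Sorted: 12 hexes.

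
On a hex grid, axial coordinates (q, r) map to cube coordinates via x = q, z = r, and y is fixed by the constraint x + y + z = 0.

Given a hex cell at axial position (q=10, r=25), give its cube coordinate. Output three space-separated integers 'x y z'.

x = q = 10
z = r = 25
y = -x - z = -(10) - (25) = -35

Answer: 10 -35 25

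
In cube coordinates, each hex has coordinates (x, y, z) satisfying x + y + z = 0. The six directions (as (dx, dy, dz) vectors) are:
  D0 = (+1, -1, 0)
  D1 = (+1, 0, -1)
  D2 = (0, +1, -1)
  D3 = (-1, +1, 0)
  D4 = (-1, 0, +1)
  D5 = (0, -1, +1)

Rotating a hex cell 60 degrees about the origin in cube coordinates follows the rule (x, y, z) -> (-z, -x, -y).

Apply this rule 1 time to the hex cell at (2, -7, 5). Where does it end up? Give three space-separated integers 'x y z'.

Answer: -5 -2 7

Derivation:
Start: (2, -7, 5)
Step 1: (2, -7, 5) -> (-(5), -(2), -(-7)) = (-5, -2, 7)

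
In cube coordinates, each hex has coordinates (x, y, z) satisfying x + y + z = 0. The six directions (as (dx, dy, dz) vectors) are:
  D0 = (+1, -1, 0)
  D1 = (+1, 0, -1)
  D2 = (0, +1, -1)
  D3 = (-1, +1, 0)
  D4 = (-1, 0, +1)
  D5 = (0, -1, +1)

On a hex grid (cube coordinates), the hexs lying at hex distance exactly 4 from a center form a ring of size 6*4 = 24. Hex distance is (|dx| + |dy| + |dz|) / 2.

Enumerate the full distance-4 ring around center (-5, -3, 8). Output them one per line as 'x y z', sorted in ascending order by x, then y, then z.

Answer: -9 -3 12
-9 -2 11
-9 -1 10
-9 0 9
-9 1 8
-8 -4 12
-8 1 7
-7 -5 12
-7 1 6
-6 -6 12
-6 1 5
-5 -7 12
-5 1 4
-4 -7 11
-4 0 4
-3 -7 10
-3 -1 4
-2 -7 9
-2 -2 4
-1 -7 8
-1 -6 7
-1 -5 6
-1 -4 5
-1 -3 4

Derivation:
Walk ring at distance 4 from (-5, -3, 8):
Start at center + D4*4 = (-9, -3, 12)
  hex 0: (-9, -3, 12)
  hex 1: (-8, -4, 12)
  hex 2: (-7, -5, 12)
  hex 3: (-6, -6, 12)
  hex 4: (-5, -7, 12)
  hex 5: (-4, -7, 11)
  hex 6: (-3, -7, 10)
  hex 7: (-2, -7, 9)
  hex 8: (-1, -7, 8)
  hex 9: (-1, -6, 7)
  hex 10: (-1, -5, 6)
  hex 11: (-1, -4, 5)
  hex 12: (-1, -3, 4)
  hex 13: (-2, -2, 4)
  hex 14: (-3, -1, 4)
  hex 15: (-4, 0, 4)
  hex 16: (-5, 1, 4)
  hex 17: (-6, 1, 5)
  hex 18: (-7, 1, 6)
  hex 19: (-8, 1, 7)
  hex 20: (-9, 1, 8)
  hex 21: (-9, 0, 9)
  hex 22: (-9, -1, 10)
  hex 23: (-9, -2, 11)
Sorted: 24 hexes.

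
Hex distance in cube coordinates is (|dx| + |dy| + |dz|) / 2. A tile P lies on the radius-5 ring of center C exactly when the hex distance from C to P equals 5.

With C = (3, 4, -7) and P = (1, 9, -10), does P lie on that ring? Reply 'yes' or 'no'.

|px - cx| = |1 - 3| = 2
|py - cy| = |9 - 4| = 5
|pz - cz| = |-10 - (-7)| = 3
distance = (2+5+3)/2 = 10/2 = 5
radius = 5; distance == radius -> yes

Answer: yes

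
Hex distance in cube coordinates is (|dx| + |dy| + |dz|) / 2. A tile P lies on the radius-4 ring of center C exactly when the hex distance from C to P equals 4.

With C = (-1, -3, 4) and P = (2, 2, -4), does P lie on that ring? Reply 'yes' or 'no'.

Answer: no

Derivation:
|px - cx| = |2 - (-1)| = 3
|py - cy| = |2 - (-3)| = 5
|pz - cz| = |-4 - 4| = 8
distance = (3+5+8)/2 = 16/2 = 8
radius = 4; distance != radius -> no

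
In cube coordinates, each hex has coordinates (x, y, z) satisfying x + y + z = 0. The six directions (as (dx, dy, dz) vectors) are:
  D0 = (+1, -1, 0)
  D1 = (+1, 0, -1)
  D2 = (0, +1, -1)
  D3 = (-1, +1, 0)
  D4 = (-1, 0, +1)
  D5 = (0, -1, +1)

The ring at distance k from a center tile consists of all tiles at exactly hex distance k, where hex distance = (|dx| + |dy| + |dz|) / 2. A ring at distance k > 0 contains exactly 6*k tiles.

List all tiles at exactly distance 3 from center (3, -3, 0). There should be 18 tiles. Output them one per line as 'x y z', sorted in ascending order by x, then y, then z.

Answer: 0 -3 3
0 -2 2
0 -1 1
0 0 0
1 -4 3
1 0 -1
2 -5 3
2 0 -2
3 -6 3
3 0 -3
4 -6 2
4 -1 -3
5 -6 1
5 -2 -3
6 -6 0
6 -5 -1
6 -4 -2
6 -3 -3

Derivation:
Walk ring at distance 3 from (3, -3, 0):
Start at center + D4*3 = (0, -3, 3)
  hex 0: (0, -3, 3)
  hex 1: (1, -4, 3)
  hex 2: (2, -5, 3)
  hex 3: (3, -6, 3)
  hex 4: (4, -6, 2)
  hex 5: (5, -6, 1)
  hex 6: (6, -6, 0)
  hex 7: (6, -5, -1)
  hex 8: (6, -4, -2)
  hex 9: (6, -3, -3)
  hex 10: (5, -2, -3)
  hex 11: (4, -1, -3)
  hex 12: (3, 0, -3)
  hex 13: (2, 0, -2)
  hex 14: (1, 0, -1)
  hex 15: (0, 0, 0)
  hex 16: (0, -1, 1)
  hex 17: (0, -2, 2)
Sorted: 18 hexes.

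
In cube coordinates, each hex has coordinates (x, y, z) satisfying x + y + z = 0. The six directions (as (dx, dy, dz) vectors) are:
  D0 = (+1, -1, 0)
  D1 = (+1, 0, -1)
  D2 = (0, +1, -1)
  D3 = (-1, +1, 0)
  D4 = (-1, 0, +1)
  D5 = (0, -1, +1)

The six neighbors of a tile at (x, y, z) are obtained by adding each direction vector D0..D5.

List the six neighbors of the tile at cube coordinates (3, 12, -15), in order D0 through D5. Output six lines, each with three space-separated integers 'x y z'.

Answer: 4 11 -15
4 12 -16
3 13 -16
2 13 -15
2 12 -14
3 11 -14

Derivation:
Center: (3, 12, -15). Add each direction:
  D0: (3, 12, -15) + (1, -1, 0) = (4, 11, -15)
  D1: (3, 12, -15) + (1, 0, -1) = (4, 12, -16)
  D2: (3, 12, -15) + (0, 1, -1) = (3, 13, -16)
  D3: (3, 12, -15) + (-1, 1, 0) = (2, 13, -15)
  D4: (3, 12, -15) + (-1, 0, 1) = (2, 12, -14)
  D5: (3, 12, -15) + (0, -1, 1) = (3, 11, -14)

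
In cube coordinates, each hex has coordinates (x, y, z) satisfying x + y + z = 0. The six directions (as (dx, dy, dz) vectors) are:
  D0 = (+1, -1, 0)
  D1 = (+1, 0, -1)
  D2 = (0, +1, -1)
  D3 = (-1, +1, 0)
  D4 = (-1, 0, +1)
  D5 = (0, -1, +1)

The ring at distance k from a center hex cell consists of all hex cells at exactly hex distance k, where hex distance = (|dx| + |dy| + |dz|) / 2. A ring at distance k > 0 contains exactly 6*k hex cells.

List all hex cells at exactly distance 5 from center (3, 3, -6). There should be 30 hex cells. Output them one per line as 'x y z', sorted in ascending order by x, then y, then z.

Walk ring at distance 5 from (3, 3, -6):
Start at center + D4*5 = (-2, 3, -1)
  hex 0: (-2, 3, -1)
  hex 1: (-1, 2, -1)
  hex 2: (0, 1, -1)
  hex 3: (1, 0, -1)
  hex 4: (2, -1, -1)
  hex 5: (3, -2, -1)
  hex 6: (4, -2, -2)
  hex 7: (5, -2, -3)
  hex 8: (6, -2, -4)
  hex 9: (7, -2, -5)
  hex 10: (8, -2, -6)
  hex 11: (8, -1, -7)
  hex 12: (8, 0, -8)
  hex 13: (8, 1, -9)
  hex 14: (8, 2, -10)
  hex 15: (8, 3, -11)
  hex 16: (7, 4, -11)
  hex 17: (6, 5, -11)
  hex 18: (5, 6, -11)
  hex 19: (4, 7, -11)
  hex 20: (3, 8, -11)
  hex 21: (2, 8, -10)
  hex 22: (1, 8, -9)
  hex 23: (0, 8, -8)
  hex 24: (-1, 8, -7)
  hex 25: (-2, 8, -6)
  hex 26: (-2, 7, -5)
  hex 27: (-2, 6, -4)
  hex 28: (-2, 5, -3)
  hex 29: (-2, 4, -2)
Sorted: 30 hexes.

Answer: -2 3 -1
-2 4 -2
-2 5 -3
-2 6 -4
-2 7 -5
-2 8 -6
-1 2 -1
-1 8 -7
0 1 -1
0 8 -8
1 0 -1
1 8 -9
2 -1 -1
2 8 -10
3 -2 -1
3 8 -11
4 -2 -2
4 7 -11
5 -2 -3
5 6 -11
6 -2 -4
6 5 -11
7 -2 -5
7 4 -11
8 -2 -6
8 -1 -7
8 0 -8
8 1 -9
8 2 -10
8 3 -11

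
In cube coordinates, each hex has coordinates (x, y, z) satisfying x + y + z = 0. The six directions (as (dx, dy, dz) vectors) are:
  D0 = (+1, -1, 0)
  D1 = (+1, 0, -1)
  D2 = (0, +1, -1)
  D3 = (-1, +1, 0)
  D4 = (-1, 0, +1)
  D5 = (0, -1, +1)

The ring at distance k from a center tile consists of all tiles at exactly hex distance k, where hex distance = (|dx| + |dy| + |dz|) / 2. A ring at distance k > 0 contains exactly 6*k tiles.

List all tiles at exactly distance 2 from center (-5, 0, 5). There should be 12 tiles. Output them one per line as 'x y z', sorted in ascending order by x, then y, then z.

Walk ring at distance 2 from (-5, 0, 5):
Start at center + D4*2 = (-7, 0, 7)
  hex 0: (-7, 0, 7)
  hex 1: (-6, -1, 7)
  hex 2: (-5, -2, 7)
  hex 3: (-4, -2, 6)
  hex 4: (-3, -2, 5)
  hex 5: (-3, -1, 4)
  hex 6: (-3, 0, 3)
  hex 7: (-4, 1, 3)
  hex 8: (-5, 2, 3)
  hex 9: (-6, 2, 4)
  hex 10: (-7, 2, 5)
  hex 11: (-7, 1, 6)
Sorted: 12 hexes.

Answer: -7 0 7
-7 1 6
-7 2 5
-6 -1 7
-6 2 4
-5 -2 7
-5 2 3
-4 -2 6
-4 1 3
-3 -2 5
-3 -1 4
-3 0 3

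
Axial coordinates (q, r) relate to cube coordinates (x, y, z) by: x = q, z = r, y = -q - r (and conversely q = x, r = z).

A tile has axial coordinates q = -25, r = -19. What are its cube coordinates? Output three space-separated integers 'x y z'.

Answer: -25 44 -19

Derivation:
x = q = -25
z = r = -19
y = -x - z = -(-25) - (-19) = 44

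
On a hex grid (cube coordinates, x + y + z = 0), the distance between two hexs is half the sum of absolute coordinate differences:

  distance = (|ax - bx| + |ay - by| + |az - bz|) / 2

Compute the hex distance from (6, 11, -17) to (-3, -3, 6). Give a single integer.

|ax - bx| = |6 - (-3)| = 9
|ay - by| = |11 - (-3)| = 14
|az - bz| = |-17 - 6| = 23
distance = (9 + 14 + 23) / 2 = 46 / 2 = 23

Answer: 23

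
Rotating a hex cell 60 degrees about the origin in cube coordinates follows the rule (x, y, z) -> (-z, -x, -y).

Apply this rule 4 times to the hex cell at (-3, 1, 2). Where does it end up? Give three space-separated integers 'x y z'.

Start: (-3, 1, 2)
Step 1: (-3, 1, 2) -> (-(2), -(-3), -(1)) = (-2, 3, -1)
Step 2: (-2, 3, -1) -> (-(-1), -(-2), -(3)) = (1, 2, -3)
Step 3: (1, 2, -3) -> (-(-3), -(1), -(2)) = (3, -1, -2)
Step 4: (3, -1, -2) -> (-(-2), -(3), -(-1)) = (2, -3, 1)

Answer: 2 -3 1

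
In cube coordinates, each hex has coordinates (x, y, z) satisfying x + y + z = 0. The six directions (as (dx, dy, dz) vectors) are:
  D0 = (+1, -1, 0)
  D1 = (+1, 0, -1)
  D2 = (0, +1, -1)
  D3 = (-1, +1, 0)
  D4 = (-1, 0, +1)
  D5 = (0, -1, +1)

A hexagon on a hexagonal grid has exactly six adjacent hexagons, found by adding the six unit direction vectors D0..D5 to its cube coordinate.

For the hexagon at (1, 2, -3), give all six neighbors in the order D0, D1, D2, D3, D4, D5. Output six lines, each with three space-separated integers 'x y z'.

Center: (1, 2, -3). Add each direction:
  D0: (1, 2, -3) + (1, -1, 0) = (2, 1, -3)
  D1: (1, 2, -3) + (1, 0, -1) = (2, 2, -4)
  D2: (1, 2, -3) + (0, 1, -1) = (1, 3, -4)
  D3: (1, 2, -3) + (-1, 1, 0) = (0, 3, -3)
  D4: (1, 2, -3) + (-1, 0, 1) = (0, 2, -2)
  D5: (1, 2, -3) + (0, -1, 1) = (1, 1, -2)

Answer: 2 1 -3
2 2 -4
1 3 -4
0 3 -3
0 2 -2
1 1 -2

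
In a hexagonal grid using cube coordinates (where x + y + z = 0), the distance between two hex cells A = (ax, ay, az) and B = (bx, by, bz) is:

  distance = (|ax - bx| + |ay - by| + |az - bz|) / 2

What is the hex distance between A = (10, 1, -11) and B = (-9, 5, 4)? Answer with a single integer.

Answer: 19

Derivation:
|ax - bx| = |10 - (-9)| = 19
|ay - by| = |1 - 5| = 4
|az - bz| = |-11 - 4| = 15
distance = (19 + 4 + 15) / 2 = 38 / 2 = 19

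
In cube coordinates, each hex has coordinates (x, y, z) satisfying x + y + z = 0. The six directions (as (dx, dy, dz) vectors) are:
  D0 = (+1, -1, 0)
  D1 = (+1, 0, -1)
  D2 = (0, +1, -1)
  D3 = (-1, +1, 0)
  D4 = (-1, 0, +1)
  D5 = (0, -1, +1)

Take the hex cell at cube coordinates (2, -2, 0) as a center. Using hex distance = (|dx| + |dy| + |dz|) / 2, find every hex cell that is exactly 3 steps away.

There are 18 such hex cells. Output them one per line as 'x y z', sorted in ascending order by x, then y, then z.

Walk ring at distance 3 from (2, -2, 0):
Start at center + D4*3 = (-1, -2, 3)
  hex 0: (-1, -2, 3)
  hex 1: (0, -3, 3)
  hex 2: (1, -4, 3)
  hex 3: (2, -5, 3)
  hex 4: (3, -5, 2)
  hex 5: (4, -5, 1)
  hex 6: (5, -5, 0)
  hex 7: (5, -4, -1)
  hex 8: (5, -3, -2)
  hex 9: (5, -2, -3)
  hex 10: (4, -1, -3)
  hex 11: (3, 0, -3)
  hex 12: (2, 1, -3)
  hex 13: (1, 1, -2)
  hex 14: (0, 1, -1)
  hex 15: (-1, 1, 0)
  hex 16: (-1, 0, 1)
  hex 17: (-1, -1, 2)
Sorted: 18 hexes.

Answer: -1 -2 3
-1 -1 2
-1 0 1
-1 1 0
0 -3 3
0 1 -1
1 -4 3
1 1 -2
2 -5 3
2 1 -3
3 -5 2
3 0 -3
4 -5 1
4 -1 -3
5 -5 0
5 -4 -1
5 -3 -2
5 -2 -3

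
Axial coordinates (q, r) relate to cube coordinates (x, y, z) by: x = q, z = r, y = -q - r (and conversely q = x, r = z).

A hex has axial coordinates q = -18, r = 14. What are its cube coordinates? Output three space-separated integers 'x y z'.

Answer: -18 4 14

Derivation:
x = q = -18
z = r = 14
y = -x - z = -(-18) - (14) = 4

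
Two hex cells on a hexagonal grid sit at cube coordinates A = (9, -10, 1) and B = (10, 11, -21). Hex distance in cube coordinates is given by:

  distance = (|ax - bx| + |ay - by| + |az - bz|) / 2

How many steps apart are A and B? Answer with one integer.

|ax - bx| = |9 - 10| = 1
|ay - by| = |-10 - 11| = 21
|az - bz| = |1 - (-21)| = 22
distance = (1 + 21 + 22) / 2 = 44 / 2 = 22

Answer: 22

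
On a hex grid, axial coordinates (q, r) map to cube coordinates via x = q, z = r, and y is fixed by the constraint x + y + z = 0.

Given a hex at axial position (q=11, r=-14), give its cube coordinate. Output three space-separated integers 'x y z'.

Answer: 11 3 -14

Derivation:
x = q = 11
z = r = -14
y = -x - z = -(11) - (-14) = 3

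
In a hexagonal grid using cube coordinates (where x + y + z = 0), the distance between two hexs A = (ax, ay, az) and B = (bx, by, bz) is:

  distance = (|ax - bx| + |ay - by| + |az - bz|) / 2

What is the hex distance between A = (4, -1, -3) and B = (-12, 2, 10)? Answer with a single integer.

|ax - bx| = |4 - (-12)| = 16
|ay - by| = |-1 - 2| = 3
|az - bz| = |-3 - 10| = 13
distance = (16 + 3 + 13) / 2 = 32 / 2 = 16

Answer: 16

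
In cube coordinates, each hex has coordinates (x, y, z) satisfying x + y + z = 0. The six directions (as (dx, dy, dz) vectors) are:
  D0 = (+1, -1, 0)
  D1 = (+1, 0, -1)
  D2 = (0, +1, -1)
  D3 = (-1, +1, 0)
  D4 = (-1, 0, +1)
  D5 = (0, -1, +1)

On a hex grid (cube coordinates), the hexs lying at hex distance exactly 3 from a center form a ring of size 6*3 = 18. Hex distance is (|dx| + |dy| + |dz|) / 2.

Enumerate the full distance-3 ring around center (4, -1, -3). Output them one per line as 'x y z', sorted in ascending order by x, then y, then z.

Walk ring at distance 3 from (4, -1, -3):
Start at center + D4*3 = (1, -1, 0)
  hex 0: (1, -1, 0)
  hex 1: (2, -2, 0)
  hex 2: (3, -3, 0)
  hex 3: (4, -4, 0)
  hex 4: (5, -4, -1)
  hex 5: (6, -4, -2)
  hex 6: (7, -4, -3)
  hex 7: (7, -3, -4)
  hex 8: (7, -2, -5)
  hex 9: (7, -1, -6)
  hex 10: (6, 0, -6)
  hex 11: (5, 1, -6)
  hex 12: (4, 2, -6)
  hex 13: (3, 2, -5)
  hex 14: (2, 2, -4)
  hex 15: (1, 2, -3)
  hex 16: (1, 1, -2)
  hex 17: (1, 0, -1)
Sorted: 18 hexes.

Answer: 1 -1 0
1 0 -1
1 1 -2
1 2 -3
2 -2 0
2 2 -4
3 -3 0
3 2 -5
4 -4 0
4 2 -6
5 -4 -1
5 1 -6
6 -4 -2
6 0 -6
7 -4 -3
7 -3 -4
7 -2 -5
7 -1 -6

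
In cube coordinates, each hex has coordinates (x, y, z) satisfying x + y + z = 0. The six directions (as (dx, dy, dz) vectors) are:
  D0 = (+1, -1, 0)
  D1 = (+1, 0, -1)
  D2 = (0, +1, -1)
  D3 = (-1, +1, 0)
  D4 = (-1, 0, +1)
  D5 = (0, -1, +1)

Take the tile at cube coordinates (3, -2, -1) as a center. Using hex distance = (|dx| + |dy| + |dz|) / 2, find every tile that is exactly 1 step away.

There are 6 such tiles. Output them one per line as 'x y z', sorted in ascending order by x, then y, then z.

Walk ring at distance 1 from (3, -2, -1):
Start at center + D4*1 = (2, -2, 0)
  hex 0: (2, -2, 0)
  hex 1: (3, -3, 0)
  hex 2: (4, -3, -1)
  hex 3: (4, -2, -2)
  hex 4: (3, -1, -2)
  hex 5: (2, -1, -1)
Sorted: 6 hexes.

Answer: 2 -2 0
2 -1 -1
3 -3 0
3 -1 -2
4 -3 -1
4 -2 -2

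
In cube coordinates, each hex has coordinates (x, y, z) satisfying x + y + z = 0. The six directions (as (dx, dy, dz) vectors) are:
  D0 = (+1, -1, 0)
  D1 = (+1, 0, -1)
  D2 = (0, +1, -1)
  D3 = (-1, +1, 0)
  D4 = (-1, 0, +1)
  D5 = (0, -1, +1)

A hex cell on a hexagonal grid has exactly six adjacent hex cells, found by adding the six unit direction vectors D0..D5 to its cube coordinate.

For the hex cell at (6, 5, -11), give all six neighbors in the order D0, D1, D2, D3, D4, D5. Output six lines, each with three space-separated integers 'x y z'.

Answer: 7 4 -11
7 5 -12
6 6 -12
5 6 -11
5 5 -10
6 4 -10

Derivation:
Center: (6, 5, -11). Add each direction:
  D0: (6, 5, -11) + (1, -1, 0) = (7, 4, -11)
  D1: (6, 5, -11) + (1, 0, -1) = (7, 5, -12)
  D2: (6, 5, -11) + (0, 1, -1) = (6, 6, -12)
  D3: (6, 5, -11) + (-1, 1, 0) = (5, 6, -11)
  D4: (6, 5, -11) + (-1, 0, 1) = (5, 5, -10)
  D5: (6, 5, -11) + (0, -1, 1) = (6, 4, -10)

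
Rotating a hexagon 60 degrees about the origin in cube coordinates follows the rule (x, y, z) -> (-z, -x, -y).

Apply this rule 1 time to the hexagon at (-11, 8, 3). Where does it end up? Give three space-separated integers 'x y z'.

Start: (-11, 8, 3)
Step 1: (-11, 8, 3) -> (-(3), -(-11), -(8)) = (-3, 11, -8)

Answer: -3 11 -8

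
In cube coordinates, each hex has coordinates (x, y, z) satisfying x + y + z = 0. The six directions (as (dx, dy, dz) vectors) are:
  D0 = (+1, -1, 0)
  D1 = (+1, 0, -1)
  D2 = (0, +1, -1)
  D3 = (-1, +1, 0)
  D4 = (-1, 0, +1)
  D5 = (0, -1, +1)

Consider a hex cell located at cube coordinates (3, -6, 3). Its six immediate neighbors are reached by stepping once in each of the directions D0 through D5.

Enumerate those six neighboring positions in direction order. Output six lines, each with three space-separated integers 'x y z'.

Answer: 4 -7 3
4 -6 2
3 -5 2
2 -5 3
2 -6 4
3 -7 4

Derivation:
Center: (3, -6, 3). Add each direction:
  D0: (3, -6, 3) + (1, -1, 0) = (4, -7, 3)
  D1: (3, -6, 3) + (1, 0, -1) = (4, -6, 2)
  D2: (3, -6, 3) + (0, 1, -1) = (3, -5, 2)
  D3: (3, -6, 3) + (-1, 1, 0) = (2, -5, 3)
  D4: (3, -6, 3) + (-1, 0, 1) = (2, -6, 4)
  D5: (3, -6, 3) + (0, -1, 1) = (3, -7, 4)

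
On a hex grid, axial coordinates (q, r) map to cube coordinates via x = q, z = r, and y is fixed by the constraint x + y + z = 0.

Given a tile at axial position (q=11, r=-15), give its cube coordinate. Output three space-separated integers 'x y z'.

Answer: 11 4 -15

Derivation:
x = q = 11
z = r = -15
y = -x - z = -(11) - (-15) = 4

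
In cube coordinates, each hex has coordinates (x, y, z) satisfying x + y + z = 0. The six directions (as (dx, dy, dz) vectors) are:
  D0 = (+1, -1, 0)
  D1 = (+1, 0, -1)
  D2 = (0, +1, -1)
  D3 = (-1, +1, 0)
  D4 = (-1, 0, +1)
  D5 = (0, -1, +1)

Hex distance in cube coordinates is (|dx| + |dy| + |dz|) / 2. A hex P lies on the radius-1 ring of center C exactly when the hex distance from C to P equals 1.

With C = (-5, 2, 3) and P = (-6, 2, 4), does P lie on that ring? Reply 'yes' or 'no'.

Answer: yes

Derivation:
|px - cx| = |-6 - (-5)| = 1
|py - cy| = |2 - 2| = 0
|pz - cz| = |4 - 3| = 1
distance = (1+0+1)/2 = 2/2 = 1
radius = 1; distance == radius -> yes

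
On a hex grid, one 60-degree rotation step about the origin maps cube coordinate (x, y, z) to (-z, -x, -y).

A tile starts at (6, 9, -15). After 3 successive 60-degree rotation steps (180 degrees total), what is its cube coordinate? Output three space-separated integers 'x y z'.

Start: (6, 9, -15)
Step 1: (6, 9, -15) -> (-(-15), -(6), -(9)) = (15, -6, -9)
Step 2: (15, -6, -9) -> (-(-9), -(15), -(-6)) = (9, -15, 6)
Step 3: (9, -15, 6) -> (-(6), -(9), -(-15)) = (-6, -9, 15)

Answer: -6 -9 15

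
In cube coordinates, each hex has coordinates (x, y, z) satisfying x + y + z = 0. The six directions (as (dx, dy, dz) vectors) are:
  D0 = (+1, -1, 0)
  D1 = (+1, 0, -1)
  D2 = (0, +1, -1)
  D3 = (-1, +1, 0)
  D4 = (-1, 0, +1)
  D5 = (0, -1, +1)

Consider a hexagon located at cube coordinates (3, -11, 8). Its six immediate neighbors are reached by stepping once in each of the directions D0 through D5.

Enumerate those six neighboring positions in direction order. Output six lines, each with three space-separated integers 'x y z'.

Answer: 4 -12 8
4 -11 7
3 -10 7
2 -10 8
2 -11 9
3 -12 9

Derivation:
Center: (3, -11, 8). Add each direction:
  D0: (3, -11, 8) + (1, -1, 0) = (4, -12, 8)
  D1: (3, -11, 8) + (1, 0, -1) = (4, -11, 7)
  D2: (3, -11, 8) + (0, 1, -1) = (3, -10, 7)
  D3: (3, -11, 8) + (-1, 1, 0) = (2, -10, 8)
  D4: (3, -11, 8) + (-1, 0, 1) = (2, -11, 9)
  D5: (3, -11, 8) + (0, -1, 1) = (3, -12, 9)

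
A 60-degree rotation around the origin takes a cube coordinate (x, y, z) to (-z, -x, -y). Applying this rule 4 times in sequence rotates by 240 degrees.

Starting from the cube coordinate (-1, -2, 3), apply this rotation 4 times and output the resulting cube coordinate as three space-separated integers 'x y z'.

Start: (-1, -2, 3)
Step 1: (-1, -2, 3) -> (-(3), -(-1), -(-2)) = (-3, 1, 2)
Step 2: (-3, 1, 2) -> (-(2), -(-3), -(1)) = (-2, 3, -1)
Step 3: (-2, 3, -1) -> (-(-1), -(-2), -(3)) = (1, 2, -3)
Step 4: (1, 2, -3) -> (-(-3), -(1), -(2)) = (3, -1, -2)

Answer: 3 -1 -2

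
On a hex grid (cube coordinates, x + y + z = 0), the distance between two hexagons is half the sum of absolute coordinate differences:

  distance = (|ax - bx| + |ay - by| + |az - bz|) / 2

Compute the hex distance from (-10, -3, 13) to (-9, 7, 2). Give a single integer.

|ax - bx| = |-10 - (-9)| = 1
|ay - by| = |-3 - 7| = 10
|az - bz| = |13 - 2| = 11
distance = (1 + 10 + 11) / 2 = 22 / 2 = 11

Answer: 11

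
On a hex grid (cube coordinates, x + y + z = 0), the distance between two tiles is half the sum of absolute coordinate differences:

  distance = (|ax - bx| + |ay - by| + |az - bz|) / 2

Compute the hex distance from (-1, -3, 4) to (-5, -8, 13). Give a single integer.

|ax - bx| = |-1 - (-5)| = 4
|ay - by| = |-3 - (-8)| = 5
|az - bz| = |4 - 13| = 9
distance = (4 + 5 + 9) / 2 = 18 / 2 = 9

Answer: 9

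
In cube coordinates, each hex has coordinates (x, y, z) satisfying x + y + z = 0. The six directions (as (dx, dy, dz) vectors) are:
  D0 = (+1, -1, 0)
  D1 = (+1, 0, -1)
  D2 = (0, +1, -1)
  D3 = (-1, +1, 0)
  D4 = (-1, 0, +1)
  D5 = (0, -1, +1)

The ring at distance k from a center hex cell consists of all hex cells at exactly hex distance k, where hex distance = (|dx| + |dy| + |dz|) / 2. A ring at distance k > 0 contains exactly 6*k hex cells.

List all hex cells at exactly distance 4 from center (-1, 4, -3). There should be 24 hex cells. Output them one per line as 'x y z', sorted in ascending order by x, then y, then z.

Walk ring at distance 4 from (-1, 4, -3):
Start at center + D4*4 = (-5, 4, 1)
  hex 0: (-5, 4, 1)
  hex 1: (-4, 3, 1)
  hex 2: (-3, 2, 1)
  hex 3: (-2, 1, 1)
  hex 4: (-1, 0, 1)
  hex 5: (0, 0, 0)
  hex 6: (1, 0, -1)
  hex 7: (2, 0, -2)
  hex 8: (3, 0, -3)
  hex 9: (3, 1, -4)
  hex 10: (3, 2, -5)
  hex 11: (3, 3, -6)
  hex 12: (3, 4, -7)
  hex 13: (2, 5, -7)
  hex 14: (1, 6, -7)
  hex 15: (0, 7, -7)
  hex 16: (-1, 8, -7)
  hex 17: (-2, 8, -6)
  hex 18: (-3, 8, -5)
  hex 19: (-4, 8, -4)
  hex 20: (-5, 8, -3)
  hex 21: (-5, 7, -2)
  hex 22: (-5, 6, -1)
  hex 23: (-5, 5, 0)
Sorted: 24 hexes.

Answer: -5 4 1
-5 5 0
-5 6 -1
-5 7 -2
-5 8 -3
-4 3 1
-4 8 -4
-3 2 1
-3 8 -5
-2 1 1
-2 8 -6
-1 0 1
-1 8 -7
0 0 0
0 7 -7
1 0 -1
1 6 -7
2 0 -2
2 5 -7
3 0 -3
3 1 -4
3 2 -5
3 3 -6
3 4 -7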